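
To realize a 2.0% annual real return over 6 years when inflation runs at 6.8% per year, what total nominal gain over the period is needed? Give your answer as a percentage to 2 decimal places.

Required annual nominal rate: (1+2.0%)(1+6.8%) − 1 = 8.936%.
Cumulative over 6 years: (1 + 0.08936)^6 − 1 ≈ 0.67120.

67.12%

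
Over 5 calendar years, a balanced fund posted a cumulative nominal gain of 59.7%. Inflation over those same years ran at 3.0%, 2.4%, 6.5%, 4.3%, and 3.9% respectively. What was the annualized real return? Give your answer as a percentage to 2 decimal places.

Cumulative inflation factor: 1.030 × 1.024 × 1.065 × 1.043 × 1.039 ≈ 1.21727.
Nominal growth factor: 1.59700. Real growth factor = 1.59700 / 1.21727 ≈ 1.31195.
Annualized: 1.31195^(1/5) − 1 ≈ 0.05580.

5.58%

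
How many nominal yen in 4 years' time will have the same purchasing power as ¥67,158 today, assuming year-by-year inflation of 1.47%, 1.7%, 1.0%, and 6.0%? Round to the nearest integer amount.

Cumulative price-level factor: 1.0147 × 1.017 × 1.010 × 1.060 ≈ 1.1048055629.
The nominal amount required is ¥67,158 scaled up by that factor.

¥74,197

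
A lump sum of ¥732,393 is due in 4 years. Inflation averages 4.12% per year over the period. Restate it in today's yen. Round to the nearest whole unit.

¥623,171

Price-level factor over 4 years: (1 + 4.12%)^4 ≈ 1.1752672594.
Purchasing power today: ¥732,393 divided by that factor.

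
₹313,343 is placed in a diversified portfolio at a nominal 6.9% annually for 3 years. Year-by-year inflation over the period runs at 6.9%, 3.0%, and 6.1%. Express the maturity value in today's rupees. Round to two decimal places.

₹327,659.53

Nominal value at maturity: ₹313,343 × (1 + 6.9%)^3 ≈ ₹382,783.42.
Price-level factor over 3 years: 1.069 × 1.030 × 1.061 = 1.16823527.
The maturity value deflated by that factor is the answer in today's purchasing power.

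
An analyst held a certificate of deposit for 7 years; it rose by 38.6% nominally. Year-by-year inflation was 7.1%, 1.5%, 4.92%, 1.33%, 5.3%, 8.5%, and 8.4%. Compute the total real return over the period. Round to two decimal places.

Cumulative inflation factor: 1.071 × 1.015 × 1.0492 × 1.0133 × 1.053 × 1.085 × 1.084 ≈ 1.43133.
Nominal growth factor: 1.38600. Real growth factor = 1.38600 / 1.43133 ≈ 0.96833.
Total real return ≈ -3.1669%.

-3.17%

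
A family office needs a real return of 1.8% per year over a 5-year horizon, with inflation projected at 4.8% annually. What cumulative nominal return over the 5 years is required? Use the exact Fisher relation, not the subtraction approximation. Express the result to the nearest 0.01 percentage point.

Required annual nominal rate: (1+1.8%)(1+4.8%) − 1 = 6.6864%.
Cumulative over 5 years: (1 + 0.066864)^5 − 1 ≈ 0.38212.

38.21%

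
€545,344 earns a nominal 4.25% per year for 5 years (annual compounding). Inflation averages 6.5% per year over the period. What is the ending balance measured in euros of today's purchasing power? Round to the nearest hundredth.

€490,120.44

Nominal value at maturity: €545,344 × (1 + 4.25%)^5 ≈ €671,507.48.
Price-level factor over 5 years: (1 + 6.5%)^5 ≈ 1.3700866634.
Dividing the nominal maturity value by the price-level factor gives the value in today's money.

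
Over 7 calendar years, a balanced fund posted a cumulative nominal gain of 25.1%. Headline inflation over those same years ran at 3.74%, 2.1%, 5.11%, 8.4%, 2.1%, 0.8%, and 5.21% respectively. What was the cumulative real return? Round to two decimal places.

Cumulative inflation factor: 1.0374 × 1.021 × 1.0511 × 1.084 × 1.021 × 1.008 × 1.0521 ≈ 1.30674.
Nominal growth factor: 1.25100. Real growth factor = 1.25100 / 1.30674 ≈ 0.95735.
Total real return ≈ -4.2654%.

-4.27%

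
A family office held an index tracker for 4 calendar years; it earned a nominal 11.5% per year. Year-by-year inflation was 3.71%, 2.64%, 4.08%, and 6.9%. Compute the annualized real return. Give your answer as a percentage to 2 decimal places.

Cumulative inflation factor: 1.0371 × 1.0264 × 1.0408 × 1.069 ≈ 1.18436.
Nominal growth factor: 1.54561. Real growth factor = 1.54561 / 1.18436 ≈ 1.30502.
Annualized: 1.30502^(1/4) − 1 ≈ 0.06882.

6.88%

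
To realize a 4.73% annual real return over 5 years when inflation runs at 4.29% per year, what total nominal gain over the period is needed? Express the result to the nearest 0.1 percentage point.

Required annual nominal rate: (1+4.73%)(1+4.29%) − 1 = 9.222917%.
Cumulative over 5 years: (1 + 0.09222917)^5 − 1 ≈ 0.55442.

55.4%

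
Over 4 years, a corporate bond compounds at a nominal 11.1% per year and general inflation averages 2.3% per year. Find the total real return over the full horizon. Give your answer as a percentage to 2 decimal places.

39.11%

The annual real rate is (1+11.1%)/(1+2.3%) − 1 = 8.6022%.
Compounded over 4 years: (1 + 0.086022)^4 − 1 ≈ 0.39109.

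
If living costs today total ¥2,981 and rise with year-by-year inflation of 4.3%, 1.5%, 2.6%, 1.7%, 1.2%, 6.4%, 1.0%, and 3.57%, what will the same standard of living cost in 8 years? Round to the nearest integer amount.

Cumulative price-level factor: 1.043 × 1.015 × 1.026 × 1.017 × 1.012 × 1.064 × 1.010 × 1.0357 ≈ 1.2442170686.
Multiplying ¥2,981 by the price-level factor gives the future nominal sum.

¥3,709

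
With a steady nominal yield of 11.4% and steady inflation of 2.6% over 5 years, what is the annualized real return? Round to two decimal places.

With constant rates the annual real return is the same each year: (1+11.4%)/(1+2.6%) − 1 = 0.08577.

8.58%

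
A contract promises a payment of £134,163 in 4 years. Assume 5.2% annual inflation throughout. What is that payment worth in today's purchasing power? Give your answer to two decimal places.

Price-level factor over 4 years: (1 + 5.2%)^4 ≈ 1.2247937436.
Purchasing power today: £134,163 divided by that factor.

£109,539.26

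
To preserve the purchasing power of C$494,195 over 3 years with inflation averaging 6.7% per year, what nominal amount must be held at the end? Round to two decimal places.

Cumulative price-level factor: (1+6.7%)^3 = 1.214767763.
The nominal amount required is C$494,195 scaled up by that factor.

C$600,332.15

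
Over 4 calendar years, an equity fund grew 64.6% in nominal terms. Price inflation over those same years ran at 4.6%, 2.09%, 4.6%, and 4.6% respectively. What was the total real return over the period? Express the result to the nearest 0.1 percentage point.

Cumulative inflation factor: 1.046 × 1.0209 × 1.046 × 1.046 ≈ 1.16836.
Nominal growth factor: 1.64600. Real growth factor = 1.64600 / 1.16836 ≈ 1.40881.
Total real return ≈ 40.8807%.

40.9%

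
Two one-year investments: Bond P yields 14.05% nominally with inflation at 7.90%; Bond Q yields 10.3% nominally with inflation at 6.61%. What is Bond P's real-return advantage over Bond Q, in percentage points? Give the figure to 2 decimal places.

2.24

Bond P real return: 1.1405/1.0790 − 1 = 5.700%.
Bond Q real return: 1.103/1.0661 − 1 = 3.461%.
Difference: 5.700 − 3.461 = 2.239 pp.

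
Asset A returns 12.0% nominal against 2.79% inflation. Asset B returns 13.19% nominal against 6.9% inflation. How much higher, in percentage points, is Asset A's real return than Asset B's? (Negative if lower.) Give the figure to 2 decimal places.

3.08

Asset A real return: 1.120/1.0279 − 1 = 8.960%.
Asset B real return: 1.1319/1.069 − 1 = 5.884%.
Difference: 8.960 − 5.884 = 3.076 pp.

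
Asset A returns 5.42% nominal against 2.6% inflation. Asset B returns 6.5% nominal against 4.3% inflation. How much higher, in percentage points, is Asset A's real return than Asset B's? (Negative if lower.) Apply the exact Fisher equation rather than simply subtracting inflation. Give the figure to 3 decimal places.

Asset A real return: 1.0542/1.026 − 1 = 2.7485%.
Asset B real return: 1.065/1.043 − 1 = 2.1093%.
Difference: 2.7485 − 2.1093 = 0.6392 pp.

0.639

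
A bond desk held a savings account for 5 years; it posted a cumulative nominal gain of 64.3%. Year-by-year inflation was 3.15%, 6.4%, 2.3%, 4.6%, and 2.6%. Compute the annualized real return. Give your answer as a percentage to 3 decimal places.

Cumulative inflation factor: 1.0315 × 1.064 × 1.023 × 1.046 × 1.026 ≈ 1.20494.
Nominal growth factor: 1.64300. Real growth factor = 1.64300 / 1.20494 ≈ 1.36355.
Annualized: 1.36355^(1/5) − 1 ≈ 0.06398.

6.398%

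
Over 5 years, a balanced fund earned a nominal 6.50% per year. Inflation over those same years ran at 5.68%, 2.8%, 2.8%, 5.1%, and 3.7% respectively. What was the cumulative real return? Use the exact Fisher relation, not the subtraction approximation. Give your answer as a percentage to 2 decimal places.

12.56%

Cumulative inflation factor: 1.0568 × 1.028 × 1.028 × 1.051 × 1.037 ≈ 1.21720.
Nominal growth factor: 1.37009. Real growth factor = 1.37009 / 1.21720 ≈ 1.12561.
Total real return ≈ 12.5609%.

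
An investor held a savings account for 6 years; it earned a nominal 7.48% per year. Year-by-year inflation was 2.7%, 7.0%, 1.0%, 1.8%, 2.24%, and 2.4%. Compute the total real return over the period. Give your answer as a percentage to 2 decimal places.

30.32%

Cumulative inflation factor: 1.027 × 1.070 × 1.010 × 1.018 × 1.0224 × 1.024 ≈ 1.18289.
Nominal growth factor: 1.54158. Real growth factor = 1.54158 / 1.18289 ≈ 1.30323.
Total real return ≈ 30.3232%.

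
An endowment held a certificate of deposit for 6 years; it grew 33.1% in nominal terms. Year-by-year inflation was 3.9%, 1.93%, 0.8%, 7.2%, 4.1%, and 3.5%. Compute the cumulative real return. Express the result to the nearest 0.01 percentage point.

7.95%

Cumulative inflation factor: 1.039 × 1.0193 × 1.008 × 1.072 × 1.041 × 1.035 ≈ 1.23300.
Nominal growth factor: 1.33100. Real growth factor = 1.33100 / 1.23300 ≈ 1.07948.
Total real return ≈ 7.9479%.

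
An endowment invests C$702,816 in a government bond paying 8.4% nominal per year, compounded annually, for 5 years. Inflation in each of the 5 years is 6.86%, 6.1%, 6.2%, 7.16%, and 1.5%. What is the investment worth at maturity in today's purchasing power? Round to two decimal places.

C$803,219.48

Nominal value at maturity: C$702,816 × (1 + 8.4%)^5 ≈ C$1,051,932.93.
Price-level factor over 5 years: 1.0686 × 1.061 × 1.062 × 1.0716 × 1.015 ≈ 1.3096456889.
Dividing the nominal maturity value by the price-level factor gives the value in today's money.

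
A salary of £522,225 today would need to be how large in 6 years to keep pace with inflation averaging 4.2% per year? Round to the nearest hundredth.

£668,442.37

Cumulative price-level factor: (1+4.2%)^6 ≈ 1.2799892251.
The nominal amount required is £522,225 scaled up by that factor.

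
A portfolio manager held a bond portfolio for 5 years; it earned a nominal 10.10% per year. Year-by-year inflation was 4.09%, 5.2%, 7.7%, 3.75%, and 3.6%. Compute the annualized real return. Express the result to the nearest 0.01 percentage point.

5.00%

Cumulative inflation factor: 1.0409 × 1.052 × 1.077 × 1.0375 × 1.036 ≈ 1.26762.
Nominal growth factor: 1.61784. Real growth factor = 1.61784 / 1.26762 ≈ 1.27629.
Annualized: 1.27629^(1/5) − 1 ≈ 0.05000.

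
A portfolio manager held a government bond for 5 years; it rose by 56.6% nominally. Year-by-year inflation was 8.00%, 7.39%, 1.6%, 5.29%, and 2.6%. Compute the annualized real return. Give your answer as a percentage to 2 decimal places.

4.23%

Cumulative inflation factor: 1.0800 × 1.0739 × 1.016 × 1.0529 × 1.026 ≈ 1.27296.
Nominal growth factor: 1.56600. Real growth factor = 1.56600 / 1.27296 ≈ 1.23020.
Annualized: 1.23020^(1/5) − 1 ≈ 0.04231.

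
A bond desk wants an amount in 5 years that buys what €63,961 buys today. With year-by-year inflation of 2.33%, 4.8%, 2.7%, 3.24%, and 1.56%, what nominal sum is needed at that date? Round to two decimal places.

€73,861.93

Cumulative price-level factor: 1.0233 × 1.048 × 1.027 × 1.0324 × 1.0156 ≈ 1.1547963126.
The nominal amount required is €63,961 scaled up by that factor.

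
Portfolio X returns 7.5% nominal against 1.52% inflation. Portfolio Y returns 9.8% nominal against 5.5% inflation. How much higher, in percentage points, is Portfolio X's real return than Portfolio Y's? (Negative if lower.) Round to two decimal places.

1.81

Portfolio X real return: 1.075/1.0152 − 1 = 5.890%.
Portfolio Y real return: 1.098/1.055 − 1 = 4.076%.
Difference: 5.890 − 4.076 = 1.814 pp.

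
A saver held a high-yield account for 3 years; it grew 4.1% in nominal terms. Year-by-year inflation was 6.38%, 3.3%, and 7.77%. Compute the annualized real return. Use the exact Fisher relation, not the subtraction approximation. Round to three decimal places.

-4.208%

Cumulative inflation factor: 1.0638 × 1.033 × 1.0777 ≈ 1.18429.
Nominal growth factor: 1.04100. Real growth factor = 1.04100 / 1.18429 ≈ 0.87901.
Annualized: 0.87901^(1/3) − 1 ≈ -0.04208.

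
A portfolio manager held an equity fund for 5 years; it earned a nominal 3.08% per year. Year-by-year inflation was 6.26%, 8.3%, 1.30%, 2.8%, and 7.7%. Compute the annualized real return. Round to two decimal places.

Cumulative inflation factor: 1.0626 × 1.083 × 1.0130 × 1.028 × 1.077 ≈ 1.29067.
Nominal growth factor: 1.16378. Real growth factor = 1.16378 / 1.29067 ≈ 0.90169.
Annualized: 0.90169^(1/5) − 1 ≈ -0.02048.

-2.05%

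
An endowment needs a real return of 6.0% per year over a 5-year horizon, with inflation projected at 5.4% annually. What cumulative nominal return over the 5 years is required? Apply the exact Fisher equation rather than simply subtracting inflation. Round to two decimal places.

Required annual nominal rate: (1+6.0%)(1+5.4%) − 1 = 11.724%.
Cumulative over 5 years: (1 + 0.11724)^5 − 1 ≈ 0.74073.

74.07%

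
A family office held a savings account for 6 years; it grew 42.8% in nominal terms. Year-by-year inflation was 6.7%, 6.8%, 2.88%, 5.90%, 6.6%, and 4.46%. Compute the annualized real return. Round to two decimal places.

Cumulative inflation factor: 1.067 × 1.068 × 1.0288 × 1.0590 × 1.066 × 1.0446 ≈ 1.38251.
Nominal growth factor: 1.42800. Real growth factor = 1.42800 / 1.38251 ≈ 1.03290.
Annualized: 1.03290^(1/6) − 1 ≈ 0.00541.

0.54%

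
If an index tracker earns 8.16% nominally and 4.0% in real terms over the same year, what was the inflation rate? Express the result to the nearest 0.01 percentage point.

4.00%

From (1+r_nom) = (1+r_real)(1+π), we get 1+π = (1 + 8.16%)/(1 + 4.0%) = 1.0816/1.040 ≈ 1.04000.
So π ≈ 4.0000%.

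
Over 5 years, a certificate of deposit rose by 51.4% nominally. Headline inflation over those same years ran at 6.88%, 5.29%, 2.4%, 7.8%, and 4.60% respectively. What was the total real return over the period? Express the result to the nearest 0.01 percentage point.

Cumulative inflation factor: 1.0688 × 1.0529 × 1.024 × 1.078 × 1.0460 ≈ 1.29937.
Nominal growth factor: 1.51400. Real growth factor = 1.51400 / 1.29937 ≈ 1.16518.
Total real return ≈ 16.5177%.

16.52%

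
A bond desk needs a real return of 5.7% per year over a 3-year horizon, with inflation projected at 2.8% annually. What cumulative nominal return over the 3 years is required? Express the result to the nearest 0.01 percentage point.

28.29%

Required annual nominal rate: (1+5.7%)(1+2.8%) − 1 = 8.6596%.
Cumulative over 3 years: (1 + 0.086596)^3 − 1 ≈ 0.28293.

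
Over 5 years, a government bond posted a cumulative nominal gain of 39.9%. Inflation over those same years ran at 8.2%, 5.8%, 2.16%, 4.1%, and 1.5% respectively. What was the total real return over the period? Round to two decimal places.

13.22%

Cumulative inflation factor: 1.082 × 1.058 × 1.0216 × 1.041 × 1.015 ≈ 1.23569.
Nominal growth factor: 1.39900. Real growth factor = 1.39900 / 1.23569 ≈ 1.13216.
Total real return ≈ 13.2158%.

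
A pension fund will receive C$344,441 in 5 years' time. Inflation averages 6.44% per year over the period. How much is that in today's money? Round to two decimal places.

Price-level factor over 5 years: (1 + 6.44%)^5 ≈ 1.3662316105.
Purchasing power today: C$344,441 divided by that factor.

C$252,110.26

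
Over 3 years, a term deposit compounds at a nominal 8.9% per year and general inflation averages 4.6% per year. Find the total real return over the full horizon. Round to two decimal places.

The annual real rate is (1+8.9%)/(1+4.6%) − 1 = 4.1109%.
Compounded over 3 years: (1 + 0.041109)^3 − 1 ≈ 0.12847.

12.85%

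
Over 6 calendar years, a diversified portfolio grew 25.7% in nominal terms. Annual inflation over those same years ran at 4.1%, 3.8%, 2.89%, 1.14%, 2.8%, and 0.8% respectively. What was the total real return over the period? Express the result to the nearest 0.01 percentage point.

7.88%

Cumulative inflation factor: 1.041 × 1.038 × 1.0289 × 1.0114 × 1.028 × 1.008 ≈ 1.16519.
Nominal growth factor: 1.25700. Real growth factor = 1.25700 / 1.16519 ≈ 1.07879.
Total real return ≈ 7.8791%.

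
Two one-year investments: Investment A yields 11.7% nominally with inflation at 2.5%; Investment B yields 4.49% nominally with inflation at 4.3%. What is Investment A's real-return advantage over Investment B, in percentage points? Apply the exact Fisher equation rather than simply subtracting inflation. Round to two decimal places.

8.79

Investment A real return: 1.117/1.025 − 1 = 8.976%.
Investment B real return: 1.0449/1.043 − 1 = 0.182%.
Difference: 8.976 − 0.182 = 8.794 pp.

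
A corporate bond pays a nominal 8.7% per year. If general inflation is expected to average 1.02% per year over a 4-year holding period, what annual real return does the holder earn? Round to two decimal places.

7.60%

With constant rates the annual real return is the same each year: (1+8.7%)/(1+1.02%) − 1 = 0.07602.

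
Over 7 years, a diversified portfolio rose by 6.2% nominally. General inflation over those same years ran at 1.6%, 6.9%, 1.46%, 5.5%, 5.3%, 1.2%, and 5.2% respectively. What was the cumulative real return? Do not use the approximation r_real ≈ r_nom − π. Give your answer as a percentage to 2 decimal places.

Cumulative inflation factor: 1.016 × 1.069 × 1.0146 × 1.055 × 1.053 × 1.012 × 1.052 ≈ 1.30330.
Nominal growth factor: 1.06200. Real growth factor = 1.06200 / 1.30330 ≈ 0.81486.
Total real return ≈ -18.5143%.

-18.51%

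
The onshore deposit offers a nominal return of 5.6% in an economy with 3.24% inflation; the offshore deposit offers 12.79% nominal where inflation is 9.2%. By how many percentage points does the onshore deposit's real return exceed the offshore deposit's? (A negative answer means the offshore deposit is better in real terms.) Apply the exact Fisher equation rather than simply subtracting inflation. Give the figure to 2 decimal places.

The onshore deposit real return: 1.056/1.0324 − 1 = 2.286%.
The offshore deposit real return: 1.1279/1.092 − 1 = 3.288%.
Difference: 2.286 − 3.288 = -1.002 pp.

-1.00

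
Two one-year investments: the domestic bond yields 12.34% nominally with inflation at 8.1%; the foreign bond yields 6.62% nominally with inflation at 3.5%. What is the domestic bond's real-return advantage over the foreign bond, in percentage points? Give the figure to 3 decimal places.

The domestic bond real return: 1.1234/1.081 − 1 = 3.9223%.
The foreign bond real return: 1.0662/1.035 − 1 = 3.0145%.
Difference: 3.9223 − 3.0145 = 0.9078 pp.

0.908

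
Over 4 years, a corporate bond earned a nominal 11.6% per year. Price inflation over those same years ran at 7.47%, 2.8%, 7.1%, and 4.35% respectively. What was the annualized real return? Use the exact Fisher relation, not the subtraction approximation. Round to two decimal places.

Cumulative inflation factor: 1.0747 × 1.028 × 1.071 × 1.0435 ≈ 1.23470.
Nominal growth factor: 1.55116. Real growth factor = 1.55116 / 1.23470 ≈ 1.25630.
Annualized: 1.25630^(1/4) − 1 ≈ 0.05870.

5.87%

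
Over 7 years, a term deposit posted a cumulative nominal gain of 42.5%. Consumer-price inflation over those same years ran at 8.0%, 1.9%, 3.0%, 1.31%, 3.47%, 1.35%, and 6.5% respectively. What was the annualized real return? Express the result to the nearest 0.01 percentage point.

1.52%

Cumulative inflation factor: 1.080 × 1.019 × 1.030 × 1.0131 × 1.0347 × 1.0135 × 1.065 ≈ 1.28255.
Nominal growth factor: 1.42500. Real growth factor = 1.42500 / 1.28255 ≈ 1.11107.
Annualized: 1.11107^(1/7) − 1 ≈ 0.01516.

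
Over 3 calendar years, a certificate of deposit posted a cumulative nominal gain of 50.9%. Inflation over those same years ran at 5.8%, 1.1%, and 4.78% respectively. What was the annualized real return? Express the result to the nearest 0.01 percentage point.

Cumulative inflation factor: 1.058 × 1.011 × 1.0478 ≈ 1.12077.
Nominal growth factor: 1.50900. Real growth factor = 1.50900 / 1.12077 ≈ 1.34640.
Annualized: 1.34640^(1/3) − 1 ≈ 0.10423.

10.42%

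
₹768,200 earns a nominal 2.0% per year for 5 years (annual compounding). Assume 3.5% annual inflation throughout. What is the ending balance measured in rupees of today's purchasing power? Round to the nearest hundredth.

Nominal value at maturity: ₹768,200 × (1 + 2.0%)^5 ≈ ₹848,154.87.
Price-level factor over 5 years: (1 + 3.5%)^5 ≈ 1.1876863056.
The maturity value deflated by that factor is the answer in today's purchasing power.

₹714,123.64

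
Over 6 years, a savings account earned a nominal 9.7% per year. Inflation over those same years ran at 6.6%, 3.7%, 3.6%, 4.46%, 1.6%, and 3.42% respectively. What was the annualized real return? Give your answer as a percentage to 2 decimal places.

Cumulative inflation factor: 1.066 × 1.037 × 1.036 × 1.0446 × 1.016 × 1.0342 ≈ 1.25703.
Nominal growth factor: 1.74277. Real growth factor = 1.74277 / 1.25703 ≈ 1.38642.
Annualized: 1.38642^(1/6) − 1 ≈ 0.05596.

5.60%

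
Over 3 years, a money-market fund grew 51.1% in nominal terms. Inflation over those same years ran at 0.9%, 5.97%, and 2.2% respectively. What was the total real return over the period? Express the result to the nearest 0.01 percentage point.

Cumulative inflation factor: 1.009 × 1.0597 × 1.022 ≈ 1.09276.
Nominal growth factor: 1.51100. Real growth factor = 1.51100 / 1.09276 ≈ 1.38274.
Total real return ≈ 38.2737%.

38.27%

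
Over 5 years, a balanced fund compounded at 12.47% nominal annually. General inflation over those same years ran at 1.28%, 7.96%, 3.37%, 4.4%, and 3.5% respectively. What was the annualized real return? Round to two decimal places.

Cumulative inflation factor: 1.0128 × 1.0796 × 1.0337 × 1.044 × 1.035 ≈ 1.22130.
Nominal growth factor: 1.79963. Real growth factor = 1.79963 / 1.22130 ≈ 1.47354.
Annualized: 1.47354^(1/5) − 1 ≈ 0.08062.

8.06%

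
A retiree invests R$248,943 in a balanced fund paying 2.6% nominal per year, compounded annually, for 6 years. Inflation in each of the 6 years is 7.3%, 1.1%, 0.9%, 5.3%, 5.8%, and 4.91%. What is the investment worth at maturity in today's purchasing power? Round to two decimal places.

Nominal value at maturity: R$248,943 × (1 + 2.6%)^6 ≈ R$290,391.62.
Price-level factor over 6 years: 1.073 × 1.011 × 1.009 × 1.053 × 1.058 × 1.0491 ≈ 1.2793016785.
The maturity value deflated by that factor is the answer in today's purchasing power.

R$226,992.29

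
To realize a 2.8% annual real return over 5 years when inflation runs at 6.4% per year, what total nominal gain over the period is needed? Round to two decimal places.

56.56%

Required annual nominal rate: (1+2.8%)(1+6.4%) − 1 = 9.3792%.
Cumulative over 5 years: (1 + 0.093792)^5 − 1 ≈ 0.56557.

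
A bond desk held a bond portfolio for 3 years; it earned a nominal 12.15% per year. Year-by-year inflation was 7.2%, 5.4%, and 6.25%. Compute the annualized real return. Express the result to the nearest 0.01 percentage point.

5.52%

Cumulative inflation factor: 1.072 × 1.054 × 1.0625 ≈ 1.20051.
Nominal growth factor: 1.41058. Real growth factor = 1.41058 / 1.20051 ≈ 1.17499.
Annualized: 1.17499^(1/3) − 1 ≈ 0.05522.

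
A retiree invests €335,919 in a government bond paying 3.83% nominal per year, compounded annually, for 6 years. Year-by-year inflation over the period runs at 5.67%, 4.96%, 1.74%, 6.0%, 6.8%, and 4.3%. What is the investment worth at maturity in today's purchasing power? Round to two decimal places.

€315,895.18

Nominal value at maturity: €335,919 × (1 + 3.83%)^6 ≈ €420,892.99.
Price-level factor over 6 years: 1.0567 × 1.0496 × 1.0174 × 1.060 × 1.068 × 1.043 ≈ 1.3323817921.
The maturity value deflated by that factor is the answer in today's purchasing power.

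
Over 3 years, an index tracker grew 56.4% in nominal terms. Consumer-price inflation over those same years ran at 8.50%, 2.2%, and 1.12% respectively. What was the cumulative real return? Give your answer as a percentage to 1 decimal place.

39.5%

Cumulative inflation factor: 1.0850 × 1.022 × 1.0112 ≈ 1.12129.
Nominal growth factor: 1.56400. Real growth factor = 1.56400 / 1.12129 ≈ 1.39482.
Total real return ≈ 39.4823%.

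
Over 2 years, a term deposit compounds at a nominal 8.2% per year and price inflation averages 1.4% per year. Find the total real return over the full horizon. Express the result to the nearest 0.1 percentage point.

13.9%

The annual real rate is (1+8.2%)/(1+1.4%) − 1 = 6.7061%.
Compounded over 2 years: (1 + 0.067061)^2 − 1 ≈ 0.13862.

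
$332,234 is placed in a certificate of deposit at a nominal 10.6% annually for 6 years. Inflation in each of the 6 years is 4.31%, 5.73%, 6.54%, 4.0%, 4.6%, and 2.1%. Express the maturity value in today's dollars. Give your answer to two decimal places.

$465,958.46

Nominal value at maturity: $332,234 × (1 + 10.6%)^6 ≈ $608,099.77.
Price-level factor over 6 years: 1.0431 × 1.0573 × 1.0654 × 1.040 × 1.046 × 1.021 ≈ 1.3050514574.
The maturity value deflated by that factor is the answer in today's purchasing power.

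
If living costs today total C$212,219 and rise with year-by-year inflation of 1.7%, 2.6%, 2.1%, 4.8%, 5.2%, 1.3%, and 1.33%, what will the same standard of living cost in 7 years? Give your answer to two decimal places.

C$255,860.26

Cumulative price-level factor: 1.017 × 1.026 × 1.021 × 1.048 × 1.052 × 1.013 × 1.0133 ≈ 1.2056425483.
Multiplying C$212,219 by the price-level factor gives the future nominal sum.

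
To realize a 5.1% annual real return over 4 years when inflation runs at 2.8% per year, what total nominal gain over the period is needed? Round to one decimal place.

Required annual nominal rate: (1+5.1%)(1+2.8%) − 1 = 8.0428%.
Cumulative over 4 years: (1 + 0.080428)^4 − 1 ≈ 0.36265.

36.3%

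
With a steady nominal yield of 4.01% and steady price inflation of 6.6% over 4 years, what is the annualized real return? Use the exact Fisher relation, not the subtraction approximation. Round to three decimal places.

-2.430%

With constant rates the annual real return is the same each year: (1+4.01%)/(1+6.6%) − 1 = -0.02430.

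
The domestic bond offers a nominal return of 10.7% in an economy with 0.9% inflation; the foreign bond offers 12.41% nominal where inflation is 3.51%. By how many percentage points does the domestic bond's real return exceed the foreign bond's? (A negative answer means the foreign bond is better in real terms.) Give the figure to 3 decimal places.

1.114

The domestic bond real return: 1.107/1.009 − 1 = 9.7126%.
The foreign bond real return: 1.1241/1.0351 − 1 = 8.5982%.
Difference: 9.7126 − 8.5982 = 1.1144 pp.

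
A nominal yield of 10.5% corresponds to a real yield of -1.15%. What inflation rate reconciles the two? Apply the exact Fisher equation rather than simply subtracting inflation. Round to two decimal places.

11.79%

From (1+r_nom) = (1+r_real)(1+π), we get 1+π = (1 + 10.5%)/(1 − 1.15%) = 1.105/0.9885 ≈ 1.11786.
So π ≈ 11.7855%.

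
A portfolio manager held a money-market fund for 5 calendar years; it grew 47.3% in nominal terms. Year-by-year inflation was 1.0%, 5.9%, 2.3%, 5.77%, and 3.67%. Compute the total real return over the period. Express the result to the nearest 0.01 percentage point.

22.77%

Cumulative inflation factor: 1.010 × 1.059 × 1.023 × 1.0577 × 1.0367 ≈ 1.19980.
Nominal growth factor: 1.47300. Real growth factor = 1.47300 / 1.19980 ≈ 1.22771.
Total real return ≈ 22.7705%.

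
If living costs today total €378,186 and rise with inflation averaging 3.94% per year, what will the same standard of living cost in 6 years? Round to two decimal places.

€476,871.89

Cumulative price-level factor: (1+3.94%)^6 ≈ 1.2609453804.
Multiplying €378,186 by the price-level factor gives the future nominal sum.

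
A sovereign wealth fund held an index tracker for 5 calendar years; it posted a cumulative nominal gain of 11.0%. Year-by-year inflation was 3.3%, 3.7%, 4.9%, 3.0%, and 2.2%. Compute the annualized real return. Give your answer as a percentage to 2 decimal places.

-1.26%

Cumulative inflation factor: 1.033 × 1.037 × 1.049 × 1.030 × 1.022 ≈ 1.18289.
Nominal growth factor: 1.11000. Real growth factor = 1.11000 / 1.18289 ≈ 0.93838.
Annualized: 0.93838^(1/5) − 1 ≈ -0.01264.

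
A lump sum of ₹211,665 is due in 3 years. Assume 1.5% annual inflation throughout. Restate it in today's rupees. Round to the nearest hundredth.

Price-level factor over 3 years: (1 + 1.5%)^3 = 1.045678375.
Purchasing power today: ₹211,665 divided by that factor.

₹202,418.84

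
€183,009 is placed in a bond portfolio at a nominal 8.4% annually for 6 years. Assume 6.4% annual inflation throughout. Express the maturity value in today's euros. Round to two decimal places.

Nominal value at maturity: €183,009 × (1 + 8.4%)^6 ≈ €296,925.94.
Price-level factor over 6 years: (1 + 6.4%)^6 ≈ 1.4509410494.
Dividing the nominal maturity value by the price-level factor gives the value in today's money.

€204,643.70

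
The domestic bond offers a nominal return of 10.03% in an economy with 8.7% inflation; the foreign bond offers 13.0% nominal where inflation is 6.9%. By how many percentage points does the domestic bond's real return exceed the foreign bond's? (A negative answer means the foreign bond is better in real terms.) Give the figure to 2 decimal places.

-4.48

The domestic bond real return: 1.1003/1.087 − 1 = 1.224%.
The foreign bond real return: 1.130/1.069 − 1 = 5.706%.
Difference: 1.224 − 5.706 = -4.482 pp.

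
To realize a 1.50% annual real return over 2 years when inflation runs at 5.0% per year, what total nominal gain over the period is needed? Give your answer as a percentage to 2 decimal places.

Required annual nominal rate: (1+1.50%)(1+5.0%) − 1 = 6.575%.
Cumulative over 2 years: (1 + 0.06575)^2 − 1 ≈ 0.13582.

13.58%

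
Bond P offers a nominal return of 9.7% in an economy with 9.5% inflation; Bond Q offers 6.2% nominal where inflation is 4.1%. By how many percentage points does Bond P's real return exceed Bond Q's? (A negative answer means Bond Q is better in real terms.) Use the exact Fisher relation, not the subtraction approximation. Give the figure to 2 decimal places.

Bond P real return: 1.097/1.095 − 1 = 0.183%.
Bond Q real return: 1.062/1.041 − 1 = 2.017%.
Difference: 0.183 − 2.017 = -1.834 pp.

-1.83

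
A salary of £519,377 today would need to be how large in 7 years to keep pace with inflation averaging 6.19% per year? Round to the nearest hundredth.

Cumulative price-level factor: (1+6.19%)^7 ≈ 1.5225983177.
The nominal amount required is £519,377 scaled up by that factor.

£790,802.55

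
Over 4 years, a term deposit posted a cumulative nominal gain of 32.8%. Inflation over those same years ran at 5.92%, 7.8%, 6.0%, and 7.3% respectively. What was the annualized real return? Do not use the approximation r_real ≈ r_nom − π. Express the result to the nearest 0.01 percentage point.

0.56%

Cumulative inflation factor: 1.0592 × 1.078 × 1.060 × 1.073 ≈ 1.29868.
Nominal growth factor: 1.32800. Real growth factor = 1.32800 / 1.29868 ≈ 1.02258.
Annualized: 1.02258^(1/4) − 1 ≈ 0.00560.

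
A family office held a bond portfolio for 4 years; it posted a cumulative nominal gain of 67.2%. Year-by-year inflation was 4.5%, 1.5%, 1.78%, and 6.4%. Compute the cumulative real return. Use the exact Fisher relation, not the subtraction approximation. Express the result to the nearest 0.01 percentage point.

45.56%

Cumulative inflation factor: 1.045 × 1.015 × 1.0178 × 1.064 ≈ 1.14865.
Nominal growth factor: 1.67200. Real growth factor = 1.67200 / 1.14865 ≈ 1.45563.
Total real return ≈ 45.5626%.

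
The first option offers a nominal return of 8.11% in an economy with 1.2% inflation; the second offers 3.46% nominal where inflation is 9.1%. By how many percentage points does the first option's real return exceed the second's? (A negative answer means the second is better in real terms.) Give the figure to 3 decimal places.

11.998

The first option real return: 1.0811/1.012 − 1 = 6.8281%.
The second real return: 1.0346/1.091 − 1 = -5.1696%.
Difference: 6.8281 − (-5.1696) = 11.9977 pp.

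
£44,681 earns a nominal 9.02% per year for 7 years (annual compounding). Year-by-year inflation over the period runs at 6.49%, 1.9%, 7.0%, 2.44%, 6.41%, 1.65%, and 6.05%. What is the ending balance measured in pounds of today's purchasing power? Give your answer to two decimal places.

Nominal value at maturity: £44,681 × (1 + 9.02%)^7 ≈ £81,783.58.
Price-level factor over 7 years: 1.0649 × 1.019 × 1.070 × 1.0244 × 1.0641 × 1.0165 × 1.0605 ≈ 1.3643847531.
The maturity value deflated by that factor is the answer in today's purchasing power.

£59,941.73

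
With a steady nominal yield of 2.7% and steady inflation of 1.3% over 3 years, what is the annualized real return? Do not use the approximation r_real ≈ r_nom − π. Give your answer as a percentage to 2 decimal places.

1.38%

With constant rates the annual real return is the same each year: (1+2.7%)/(1+1.3%) − 1 = 0.01382.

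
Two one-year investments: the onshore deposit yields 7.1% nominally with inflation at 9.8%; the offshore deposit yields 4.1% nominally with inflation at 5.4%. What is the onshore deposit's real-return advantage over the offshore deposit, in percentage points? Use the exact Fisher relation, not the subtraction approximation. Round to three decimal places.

The onshore deposit real return: 1.071/1.098 − 1 = -2.4590%.
The offshore deposit real return: 1.041/1.054 − 1 = -1.2334%.
Difference: -2.4590 − (-1.2334) = -1.2256 pp.

-1.226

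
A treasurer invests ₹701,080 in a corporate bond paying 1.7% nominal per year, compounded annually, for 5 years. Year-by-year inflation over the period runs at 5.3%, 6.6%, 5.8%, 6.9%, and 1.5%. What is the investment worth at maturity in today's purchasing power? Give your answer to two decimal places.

Nominal value at maturity: ₹701,080 × (1 + 1.7%)^5 ≈ ₹762,732.66.
Price-level factor over 5 years: 1.053 × 1.066 × 1.058 × 1.069 × 1.015 ≈ 1.2885906952.
The maturity value deflated by that factor is the answer in today's purchasing power.

₹591,912.28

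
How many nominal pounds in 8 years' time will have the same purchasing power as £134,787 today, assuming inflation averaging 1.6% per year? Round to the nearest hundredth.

Cumulative price-level factor: (1+1.6%)^8 ≈ 1.1354020227.
The nominal amount required is £134,787 scaled up by that factor.

£153,037.43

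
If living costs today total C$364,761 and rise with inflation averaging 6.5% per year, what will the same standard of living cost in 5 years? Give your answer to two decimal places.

C$499,754.18

Cumulative price-level factor: (1+6.5%)^5 ≈ 1.3700866634.
The nominal amount required is C$364,761 scaled up by that factor.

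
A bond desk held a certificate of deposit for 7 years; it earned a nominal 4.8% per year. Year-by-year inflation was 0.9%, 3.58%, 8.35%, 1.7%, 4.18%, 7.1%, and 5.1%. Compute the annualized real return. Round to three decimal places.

Cumulative inflation factor: 1.009 × 1.0358 × 1.0835 × 1.017 × 1.0418 × 1.071 × 1.051 ≈ 1.35050.
Nominal growth factor: 1.38845. Real growth factor = 1.38845 / 1.35050 ≈ 1.02810.
Annualized: 1.02810^(1/7) − 1 ≈ 0.00397.

0.397%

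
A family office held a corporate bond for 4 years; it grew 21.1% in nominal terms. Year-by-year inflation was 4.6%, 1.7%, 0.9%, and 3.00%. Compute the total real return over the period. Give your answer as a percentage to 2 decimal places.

9.54%

Cumulative inflation factor: 1.046 × 1.017 × 1.009 × 1.0300 ≈ 1.10556.
Nominal growth factor: 1.21100. Real growth factor = 1.21100 / 1.10556 ≈ 1.09538.
Total real return ≈ 9.5376%.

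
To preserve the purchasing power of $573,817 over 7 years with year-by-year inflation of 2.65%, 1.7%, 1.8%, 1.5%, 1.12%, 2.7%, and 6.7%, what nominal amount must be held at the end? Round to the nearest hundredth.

$685,865.66

Cumulative price-level factor: 1.0265 × 1.017 × 1.018 × 1.015 × 1.0112 × 1.027 × 1.067 ≈ 1.1952689859.
The nominal amount required is $573,817 scaled up by that factor.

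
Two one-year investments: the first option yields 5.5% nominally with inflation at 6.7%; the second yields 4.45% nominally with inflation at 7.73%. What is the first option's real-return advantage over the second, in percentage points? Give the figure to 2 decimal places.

1.92

The first option real return: 1.055/1.067 − 1 = -1.125%.
The second real return: 1.0445/1.0773 − 1 = -3.045%.
Difference: -1.125 − (-3.045) = 1.920 pp.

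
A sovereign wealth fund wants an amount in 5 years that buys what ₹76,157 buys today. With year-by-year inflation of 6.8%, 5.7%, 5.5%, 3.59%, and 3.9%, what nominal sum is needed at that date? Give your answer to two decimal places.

₹97,620.70

Cumulative price-level factor: 1.068 × 1.057 × 1.055 × 1.0359 × 1.039 ≈ 1.2818348660.
Multiplying ₹76,157 by the price-level factor gives the future nominal sum.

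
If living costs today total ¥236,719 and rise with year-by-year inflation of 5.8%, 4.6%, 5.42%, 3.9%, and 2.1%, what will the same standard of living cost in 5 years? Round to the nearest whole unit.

Cumulative price-level factor: 1.058 × 1.046 × 1.0542 × 1.039 × 1.021 ≈ 1.2376038558.
Multiplying ¥236,719 by the price-level factor gives the future nominal sum.

¥292,964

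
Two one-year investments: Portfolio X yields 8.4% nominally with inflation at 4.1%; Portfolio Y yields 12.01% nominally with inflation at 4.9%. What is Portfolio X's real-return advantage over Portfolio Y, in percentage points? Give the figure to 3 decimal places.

-2.647

Portfolio X real return: 1.084/1.041 − 1 = 4.1306%.
Portfolio Y real return: 1.1201/1.049 − 1 = 6.7779%.
Difference: 4.1306 − 6.7779 = -2.6473 pp.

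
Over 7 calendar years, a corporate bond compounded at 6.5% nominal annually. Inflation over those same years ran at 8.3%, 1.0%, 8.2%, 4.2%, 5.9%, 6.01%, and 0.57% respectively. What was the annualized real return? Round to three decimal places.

Cumulative inflation factor: 1.083 × 1.010 × 1.082 × 1.042 × 1.059 × 1.0601 × 1.0057 ≈ 1.39237.
Nominal growth factor: 1.55399. Real growth factor = 1.55399 / 1.39237 ≈ 1.11607.
Annualized: 1.11607^(1/7) − 1 ≈ 0.01581.

1.581%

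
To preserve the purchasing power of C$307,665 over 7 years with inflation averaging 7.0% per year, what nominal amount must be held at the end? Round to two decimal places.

Cumulative price-level factor: (1+7.0%)^7 ≈ 1.6057814765.
The nominal amount required is C$307,665 scaled up by that factor.

C$494,042.76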